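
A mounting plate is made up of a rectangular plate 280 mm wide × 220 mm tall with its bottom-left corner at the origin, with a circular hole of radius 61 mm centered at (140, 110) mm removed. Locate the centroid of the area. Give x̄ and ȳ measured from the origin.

Part | A | x̄ᵢ | ȳᵢ | A·x̄ᵢ | A·ȳᵢ
plate | 61600.00 | 140.00 | 110.00 | 8624000.00 | 6776000.00
hole | -11689.87 | 140.00 | 110.00 | -1636581.28 | -1285885.29
Σ | 49910.13 |  |  | 6987418.72 | 5490114.71
x̄ = 6987418.72 / 49910.13 = 140.00 mm
ȳ = 5490114.71 / 49910.13 = 110.00 mm

x̄ = 140.00 mm, ȳ = 110.00 mm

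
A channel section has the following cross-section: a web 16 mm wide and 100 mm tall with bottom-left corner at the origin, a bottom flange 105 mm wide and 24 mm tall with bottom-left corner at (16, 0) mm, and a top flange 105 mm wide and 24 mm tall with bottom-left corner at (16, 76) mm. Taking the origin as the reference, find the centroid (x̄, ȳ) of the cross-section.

web: A = 16 × 100 = 1600.00, centroid at (8.00, 50.00).
bottom flange: A = 105 × 24 = 2520.00, centroid at (68.50, 12.00).
top flange: A = 105 × 24 = 2520.00, centroid at (68.50, 88.00).
ΣA = 6640.00 mm², ΣAx̄ = 358040.00 mm³, ΣAȳ = 332000.00 mm³.
x̄ = 358040.00/6640.00 = 53.92 mm; ȳ = 332000.00/6640.00 = 50.00 mm.

x̄ = 53.92 mm, ȳ = 50.00 mm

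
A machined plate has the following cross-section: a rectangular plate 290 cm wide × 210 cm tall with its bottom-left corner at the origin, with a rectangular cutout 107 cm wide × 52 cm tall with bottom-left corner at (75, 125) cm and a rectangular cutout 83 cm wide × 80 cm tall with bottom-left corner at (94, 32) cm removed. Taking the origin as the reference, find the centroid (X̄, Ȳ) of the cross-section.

Part | A | x̄ᵢ | ȳᵢ | A·x̄ᵢ | A·ȳᵢ
plate | 60900.00 | 145.00 | 105.00 | 8830500.00 | 6394500.00
hole 1 | -5564.00 | 128.50 | 151.00 | -714974.00 | -840164.00
hole 2 | -6640.00 | 135.50 | 72.00 | -899720.00 | -478080.00
Σ | 48696.00 |  |  | 7215806.00 | 5076256.00
X̄ = 7215806.00 / 48696.00 = 148.18 cm
Ȳ = 5076256.00 / 48696.00 = 104.24 cm

X̄ = 148.18 cm, Ȳ = 104.24 cm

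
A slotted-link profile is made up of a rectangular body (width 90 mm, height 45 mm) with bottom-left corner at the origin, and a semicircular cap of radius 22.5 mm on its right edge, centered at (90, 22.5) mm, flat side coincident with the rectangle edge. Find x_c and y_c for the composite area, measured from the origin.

x_c = 53.95 mm, y_c = 22.50 mm

rectangular body: A = 90 × 45 = 4050.00, centroid at (45.00, 22.50).
semicircular end: A = ½π·22.5² = 795.22, centroid at (99.55, 22.50).
ΣA = 4845.22 mm²
ΣAx_c = (4050.00)(45.00) + (795.22)(99.55) = 261413.16 mm³
ΣAy_c = (4050.00)(22.50) + (795.22)(22.50) = 109017.35 mm³
x_c = 261413.16 / 4845.22 = 53.95 mm
y_c = 109017.35 / 4845.22 = 22.50 mm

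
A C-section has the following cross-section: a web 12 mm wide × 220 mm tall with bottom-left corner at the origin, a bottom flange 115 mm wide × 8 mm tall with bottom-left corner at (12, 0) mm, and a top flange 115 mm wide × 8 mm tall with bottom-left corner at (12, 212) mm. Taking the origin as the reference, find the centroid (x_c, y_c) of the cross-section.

x_c = 32.08 mm, y_c = 110.00 mm

web: A = 12 × 220 = 2640.00, centroid at (6.00, 110.00).
bottom flange: A = 115 × 8 = 920.00, centroid at (69.50, 4.00).
top flange: A = 115 × 8 = 920.00, centroid at (69.50, 216.00).
ΣA = 4480.00 mm²
ΣAx_c = (2640.00)(6.00) + (920.00)(69.50) + (920.00)(69.50) = 143720.00 mm³
ΣAy_c = (2640.00)(110.00) + (920.00)(4.00) + (920.00)(216.00) = 492800.00 mm³
x_c = 143720.00 / 4480.00 = 32.08 mm
y_c = 492800.00 / 4480.00 = 110.00 mm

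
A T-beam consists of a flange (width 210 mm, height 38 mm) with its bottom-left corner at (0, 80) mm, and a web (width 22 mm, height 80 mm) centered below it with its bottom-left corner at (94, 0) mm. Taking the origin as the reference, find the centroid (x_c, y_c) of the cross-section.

x_c = 105.00 mm, y_c = 88.34 mm

web: A = 22 × 80 = 1760.00, centroid at (105.00, 40.00).
flange: A = 210 × 38 = 7980.00, centroid at (105.00, 99.00).
ΣA = 9740.00 mm², ΣAx_c = 1022700.00 mm³, ΣAy_c = 860420.00 mm³.
x_c = 1022700.00/9740.00 = 105.00 mm; y_c = 860420.00/9740.00 = 88.34 mm.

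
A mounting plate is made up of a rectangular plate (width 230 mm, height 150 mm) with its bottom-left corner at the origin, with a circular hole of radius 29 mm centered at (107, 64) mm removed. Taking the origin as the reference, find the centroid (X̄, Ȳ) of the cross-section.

X̄ = 115.66 mm, Ȳ = 75.91 mm

plate: A = 230 × 150 = 34500.00, centroid at (115.00, 75.00).
hole: A = −π·29² = -2642.08, centroid at (107.00, 64.00).
ΣA = 31857.92 mm², ΣAX̄ = 3684797.50 mm³, ΣAȲ = 2418406.92 mm³.
X̄ = 3684797.50/31857.92 = 115.66 mm; Ȳ = 2418406.92/31857.92 = 75.91 mm.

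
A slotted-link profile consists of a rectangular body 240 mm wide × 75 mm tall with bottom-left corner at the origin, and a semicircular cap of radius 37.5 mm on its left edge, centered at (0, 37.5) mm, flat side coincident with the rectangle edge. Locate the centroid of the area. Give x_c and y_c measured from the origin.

rectangular body: A = 240 × 75 = 18000.00, centroid at (120.00, 37.50).
semicircular end: A = ½π·37.5² = 2208.93, centroid at (-15.92, 37.50).
ΣA = 20208.93 mm²
ΣAx_c = (18000.00)(120.00) + (2208.93)(-15.92) = 2124843.75 mm³
ΣAy_c = (18000.00)(37.50) + (2208.93)(37.50) = 757834.96 mm³
x_c = 2124843.75 / 20208.93 = 105.14 mm
y_c = 757834.96 / 20208.93 = 37.50 mm

x_c = 105.14 mm, y_c = 37.50 mm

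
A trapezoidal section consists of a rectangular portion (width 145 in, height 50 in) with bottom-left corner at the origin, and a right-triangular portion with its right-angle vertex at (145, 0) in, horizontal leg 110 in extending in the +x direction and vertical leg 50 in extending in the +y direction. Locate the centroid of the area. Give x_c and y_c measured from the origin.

x_c = 102.52 in, y_c = 22.71 in

Part | A | x̄ᵢ | ȳᵢ | A·x̄ᵢ | A·ȳᵢ
rectangular portion | 7250.00 | 72.50 | 25.00 | 525625.00 | 181250.00
triangular portion | 2750.00 | 181.67 | 16.67 | 499583.33 | 45833.33
Σ | 10000.00 |  |  | 1025208.33 | 227083.33
x_c = 1025208.33 / 10000.00 = 102.52 in
y_c = 227083.33 / 10000.00 = 22.71 in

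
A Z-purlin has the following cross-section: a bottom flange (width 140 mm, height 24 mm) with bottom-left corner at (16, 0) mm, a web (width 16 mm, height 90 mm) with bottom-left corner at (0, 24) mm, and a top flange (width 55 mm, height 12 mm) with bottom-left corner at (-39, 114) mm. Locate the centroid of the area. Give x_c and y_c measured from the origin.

x_c = 53.64 mm, y_c = 40.09 mm

bottom flange: A = 140 × 24 = 3360.00, centroid at (86.00, 12.00).
web: A = 16 × 90 = 1440.00, centroid at (8.00, 69.00).
top flange: A = 55 × 12 = 660.00, centroid at (-11.50, 120.00).
ΣA = 5460.00 mm²
ΣAx_c = (3360.00)(86.00) + (1440.00)(8.00) + (660.00)(-11.50) = 292890.00 mm³
ΣAy_c = (3360.00)(12.00) + (1440.00)(69.00) + (660.00)(120.00) = 218880.00 mm³
x_c = 292890.00 / 5460.00 = 53.64 mm
y_c = 218880.00 / 5460.00 = 40.09 mm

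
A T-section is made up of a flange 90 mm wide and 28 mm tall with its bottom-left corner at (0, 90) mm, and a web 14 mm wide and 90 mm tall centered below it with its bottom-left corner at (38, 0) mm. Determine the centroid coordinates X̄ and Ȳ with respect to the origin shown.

web: A = 14 × 90 = 1260.00, centroid at (45.00, 45.00).
flange: A = 90 × 28 = 2520.00, centroid at (45.00, 104.00).
ΣA = 3780.00 mm², ΣAX̄ = 170100.00 mm³, ΣAȲ = 318780.00 mm³.
X̄ = 170100.00/3780.00 = 45.00 mm; Ȳ = 318780.00/3780.00 = 84.33 mm.

X̄ = 45.00 mm, Ȳ = 84.33 mm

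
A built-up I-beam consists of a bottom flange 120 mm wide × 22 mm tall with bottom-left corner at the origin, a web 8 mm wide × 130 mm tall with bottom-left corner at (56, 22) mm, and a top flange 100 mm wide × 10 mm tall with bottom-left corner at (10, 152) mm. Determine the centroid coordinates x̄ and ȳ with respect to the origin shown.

x̄ = 60.00 mm, ȳ = 59.09 mm

bottom flange: A = 120 × 22 = 2640.00, centroid at (60.00, 11.00).
web: A = 8 × 130 = 1040.00, centroid at (60.00, 87.00).
top flange: A = 100 × 10 = 1000.00, centroid at (60.00, 157.00).
ΣA = 4680.00 mm²
ΣAx̄ = (2640.00)(60.00) + (1040.00)(60.00) + (1000.00)(60.00) = 280800.00 mm³
ΣAȳ = (2640.00)(11.00) + (1040.00)(87.00) + (1000.00)(157.00) = 276520.00 mm³
x̄ = 280800.00 / 4680.00 = 60.00 mm
ȳ = 276520.00 / 4680.00 = 59.09 mm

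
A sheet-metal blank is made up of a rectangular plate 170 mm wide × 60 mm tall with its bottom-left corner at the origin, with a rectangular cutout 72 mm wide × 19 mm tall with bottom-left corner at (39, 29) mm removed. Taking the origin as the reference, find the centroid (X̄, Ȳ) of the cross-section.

X̄ = 86.55 mm, Ȳ = 28.68 mm

plate: A = 170 × 60 = 10200.00, centroid at (85.00, 30.00).
hole: A = −(72 × 19) = -1368.00, centroid at (75.00, 38.50).
ΣA = 8832.00 mm², ΣAX̄ = 764400.00 mm³, ΣAȲ = 253332.00 mm³.
X̄ = 764400.00/8832.00 = 86.55 mm; Ȳ = 253332.00/8832.00 = 28.68 mm.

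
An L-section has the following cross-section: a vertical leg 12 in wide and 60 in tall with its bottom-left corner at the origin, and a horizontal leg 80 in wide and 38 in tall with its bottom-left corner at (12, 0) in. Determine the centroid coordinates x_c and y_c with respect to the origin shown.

x_c = 43.19 in, y_c = 21.11 in

Part | A | x̄ᵢ | ȳᵢ | A·x̄ᵢ | A·ȳᵢ
vertical leg | 720.00 | 6.00 | 30.00 | 4320.00 | 21600.00
horizontal leg | 3040.00 | 52.00 | 19.00 | 158080.00 | 57760.00
Σ | 3760.00 |  |  | 162400.00 | 79360.00
x_c = 162400.00 / 3760.00 = 43.19 in
y_c = 79360.00 / 3760.00 = 21.11 in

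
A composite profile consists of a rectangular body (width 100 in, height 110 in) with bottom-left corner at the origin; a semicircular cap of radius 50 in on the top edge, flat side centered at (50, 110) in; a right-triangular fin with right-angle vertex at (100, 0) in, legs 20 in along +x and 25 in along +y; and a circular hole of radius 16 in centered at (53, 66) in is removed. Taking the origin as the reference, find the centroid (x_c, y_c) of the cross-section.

x_c = 50.82 in, y_c = 74.40 in

Part | A | x̄ᵢ | ȳᵢ | A·x̄ᵢ | A·ȳᵢ
rectangular body | 11000.00 | 50.00 | 55.00 | 550000.00 | 605000.00
semicircular top | 3926.99 | 50.00 | 131.22 | 196349.54 | 515302.32
triangular fin | 250.00 | 106.67 | 8.33 | 26666.67 | 2083.33
hole | -804.25 | 53.00 | 66.00 | -42625.13 | -53080.35
Σ | 14372.74 |  |  | 730391.08 | 1069305.31
x_c = 730391.08 / 14372.74 = 50.82 in
y_c = 1069305.31 / 14372.74 = 74.40 in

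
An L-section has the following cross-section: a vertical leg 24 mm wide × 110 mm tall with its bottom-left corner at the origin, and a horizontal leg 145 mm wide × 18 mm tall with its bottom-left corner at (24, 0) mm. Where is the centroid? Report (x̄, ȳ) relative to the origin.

vertical leg: A = 24 × 110 = 2640.00, centroid at (12.00, 55.00).
horizontal leg: A = 145 × 18 = 2610.00, centroid at (96.50, 9.00).
ΣA = 5250.00 mm²
ΣAx̄ = (2640.00)(12.00) + (2610.00)(96.50) = 283545.00 mm³
ΣAȳ = (2640.00)(55.00) + (2610.00)(9.00) = 168690.00 mm³
x̄ = 283545.00 / 5250.00 = 54.01 mm
ȳ = 168690.00 / 5250.00 = 32.13 mm

x̄ = 54.01 mm, ȳ = 32.13 mm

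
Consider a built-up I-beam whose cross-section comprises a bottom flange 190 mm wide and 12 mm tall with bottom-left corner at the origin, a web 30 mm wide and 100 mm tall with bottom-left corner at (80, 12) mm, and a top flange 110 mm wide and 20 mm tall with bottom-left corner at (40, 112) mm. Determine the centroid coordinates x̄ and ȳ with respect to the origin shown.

x̄ = 95.00 mm, ȳ = 62.58 mm

bottom flange: A = 190 × 12 = 2280.00, centroid at (95.00, 6.00).
web: A = 30 × 100 = 3000.00, centroid at (95.00, 62.00).
top flange: A = 110 × 20 = 2200.00, centroid at (95.00, 122.00).
ΣA = 7480.00 mm²
ΣAx̄ = (2280.00)(95.00) + (3000.00)(95.00) + (2200.00)(95.00) = 710600.00 mm³
ΣAȳ = (2280.00)(6.00) + (3000.00)(62.00) + (2200.00)(122.00) = 468080.00 mm³
x̄ = 710600.00 / 7480.00 = 95.00 mm
ȳ = 468080.00 / 7480.00 = 62.58 mm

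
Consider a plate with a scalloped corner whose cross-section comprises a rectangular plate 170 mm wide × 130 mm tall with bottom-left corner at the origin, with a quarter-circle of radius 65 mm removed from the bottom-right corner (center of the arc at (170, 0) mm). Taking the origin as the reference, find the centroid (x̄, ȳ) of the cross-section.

plate: A = 170 × 130 = 22100.00, centroid at (85.00, 65.00).
removed quarter-circle: A = −¼π·65² = -3318.31, centroid at (142.41, 27.59).
ΣA = 18781.69 mm²
ΣAx̄ = (22100.00)(85.00) + (-3318.31)(142.41) = 1405929.44 mm³
ΣAȳ = (22100.00)(65.00) + (-3318.31)(27.59) = 1344958.33 mm³
x̄ = 1405929.44 / 18781.69 = 74.86 mm
ȳ = 1344958.33 / 18781.69 = 71.61 mm

x̄ = 74.86 mm, ȳ = 71.61 mm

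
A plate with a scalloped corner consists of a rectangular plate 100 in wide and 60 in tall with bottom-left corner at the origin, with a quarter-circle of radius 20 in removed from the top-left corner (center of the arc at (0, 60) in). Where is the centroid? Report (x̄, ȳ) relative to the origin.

plate: A = 100 × 60 = 6000.00, centroid at (50.00, 30.00).
removed quarter-circle: A = −¼π·20² = -314.16, centroid at (8.49, 51.51).
ΣA = 5685.84 in²
ΣAx̄ = (6000.00)(50.00) + (-314.16)(8.49) = 297333.33 in³
ΣAȳ = (6000.00)(30.00) + (-314.16)(51.51) = 163817.11 in³
x̄ = 297333.33 / 5685.84 = 52.29 in
ȳ = 163817.11 / 5685.84 = 28.81 in

x̄ = 52.29 in, ȳ = 28.81 in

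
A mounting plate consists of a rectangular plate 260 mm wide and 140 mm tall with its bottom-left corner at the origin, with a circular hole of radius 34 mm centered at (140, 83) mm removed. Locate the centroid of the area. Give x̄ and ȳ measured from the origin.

x̄ = 128.89 mm, ȳ = 68.56 mm

plate: A = 260 × 140 = 36400.00, centroid at (130.00, 70.00).
hole: A = −π·34² = -3631.68, centroid at (140.00, 83.00).
ΣA = 32768.32 mm², ΣAx̄ = 4223564.64 mm³, ΣAȳ = 2246570.47 mm³.
x̄ = 4223564.64/32768.32 = 128.89 mm; ȳ = 2246570.47/32768.32 = 68.56 mm.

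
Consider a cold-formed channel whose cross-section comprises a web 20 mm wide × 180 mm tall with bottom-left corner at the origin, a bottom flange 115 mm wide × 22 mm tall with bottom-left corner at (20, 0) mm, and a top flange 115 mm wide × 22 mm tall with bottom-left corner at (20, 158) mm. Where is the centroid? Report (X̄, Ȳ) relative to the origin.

web: A = 20 × 180 = 3600.00, centroid at (10.00, 90.00).
bottom flange: A = 115 × 22 = 2530.00, centroid at (77.50, 11.00).
top flange: A = 115 × 22 = 2530.00, centroid at (77.50, 169.00).
ΣA = 8660.00 mm², ΣAX̄ = 428150.00 mm³, ΣAȲ = 779400.00 mm³.
X̄ = 428150.00/8660.00 = 49.44 mm; Ȳ = 779400.00/8660.00 = 90.00 mm.

X̄ = 49.44 mm, Ȳ = 90.00 mm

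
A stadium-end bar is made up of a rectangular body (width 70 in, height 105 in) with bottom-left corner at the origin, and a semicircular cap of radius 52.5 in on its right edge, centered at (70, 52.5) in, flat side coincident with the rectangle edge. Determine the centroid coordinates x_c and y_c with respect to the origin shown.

rectangular body: A = 70 × 105 = 7350.00, centroid at (35.00, 52.50).
semicircular end: A = ½π·52.5² = 4329.51, centroid at (92.28, 52.50).
ΣA = 11679.51 in², ΣAx_c = 656784.27 in³, ΣAy_c = 613174.14 in³.
x_c = 656784.27/11679.51 = 56.23 in; y_c = 613174.14/11679.51 = 52.50 in.

x_c = 56.23 in, y_c = 52.50 in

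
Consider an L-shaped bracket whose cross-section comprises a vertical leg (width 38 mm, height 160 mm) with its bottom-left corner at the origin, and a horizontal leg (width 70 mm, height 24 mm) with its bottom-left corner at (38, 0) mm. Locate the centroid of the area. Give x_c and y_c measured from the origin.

Part | A | x̄ᵢ | ȳᵢ | A·x̄ᵢ | A·ȳᵢ
vertical leg | 6080.00 | 19.00 | 80.00 | 115520.00 | 486400.00
horizontal leg | 1680.00 | 73.00 | 12.00 | 122640.00 | 20160.00
Σ | 7760.00 |  |  | 238160.00 | 506560.00
x_c = 238160.00 / 7760.00 = 30.69 mm
y_c = 506560.00 / 7760.00 = 65.28 mm

x_c = 30.69 mm, y_c = 65.28 mm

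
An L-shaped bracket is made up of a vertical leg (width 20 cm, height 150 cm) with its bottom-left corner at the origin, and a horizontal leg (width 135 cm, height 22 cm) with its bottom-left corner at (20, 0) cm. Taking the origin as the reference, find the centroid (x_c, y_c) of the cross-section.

vertical leg: A = 20 × 150 = 3000.00, centroid at (10.00, 75.00).
horizontal leg: A = 135 × 22 = 2970.00, centroid at (87.50, 11.00).
ΣA = 5970.00 cm²
ΣAx_c = (3000.00)(10.00) + (2970.00)(87.50) = 289875.00 cm³
ΣAy_c = (3000.00)(75.00) + (2970.00)(11.00) = 257670.00 cm³
x_c = 289875.00 / 5970.00 = 48.56 cm
y_c = 257670.00 / 5970.00 = 43.16 cm

x_c = 48.56 cm, y_c = 43.16 cm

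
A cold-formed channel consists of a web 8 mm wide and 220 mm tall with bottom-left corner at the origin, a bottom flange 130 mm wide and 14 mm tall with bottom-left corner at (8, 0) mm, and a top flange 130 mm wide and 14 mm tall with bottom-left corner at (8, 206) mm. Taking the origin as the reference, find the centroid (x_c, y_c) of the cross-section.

Part | A | x̄ᵢ | ȳᵢ | A·x̄ᵢ | A·ȳᵢ
web | 1760.00 | 4.00 | 110.00 | 7040.00 | 193600.00
bottom flange | 1820.00 | 73.00 | 7.00 | 132860.00 | 12740.00
top flange | 1820.00 | 73.00 | 213.00 | 132860.00 | 387660.00
Σ | 5400.00 |  |  | 272760.00 | 594000.00
x_c = 272760.00 / 5400.00 = 50.51 mm
y_c = 594000.00 / 5400.00 = 110.00 mm

x_c = 50.51 mm, y_c = 110.00 mm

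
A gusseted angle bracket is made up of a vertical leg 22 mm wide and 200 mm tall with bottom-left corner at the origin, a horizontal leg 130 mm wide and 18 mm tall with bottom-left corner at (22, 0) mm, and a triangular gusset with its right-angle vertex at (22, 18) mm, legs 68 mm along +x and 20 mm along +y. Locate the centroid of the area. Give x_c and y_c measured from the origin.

x_c = 38.05 mm, y_c = 64.40 mm

vertical leg: A = 22 × 200 = 4400.00, centroid at (11.00, 100.00).
horizontal leg: A = 130 × 18 = 2340.00, centroid at (87.00, 9.00).
gusset: A = ½·68·20 = 680.00, centroid at (44.67, 24.67).
ΣA = 7420.00 mm², ΣAx_c = 282353.33 mm³, ΣAy_c = 477833.33 mm³.
x_c = 282353.33/7420.00 = 38.05 mm; y_c = 477833.33/7420.00 = 64.40 mm.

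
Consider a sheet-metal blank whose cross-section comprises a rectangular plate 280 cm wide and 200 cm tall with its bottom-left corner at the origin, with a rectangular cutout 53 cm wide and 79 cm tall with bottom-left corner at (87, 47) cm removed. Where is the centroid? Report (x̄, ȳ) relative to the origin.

Part | A | x̄ᵢ | ȳᵢ | A·x̄ᵢ | A·ȳᵢ
plate | 56000.00 | 140.00 | 100.00 | 7840000.00 | 5600000.00
hole | -4187.00 | 113.50 | 86.50 | -475224.50 | -362175.50
Σ | 51813.00 |  |  | 7364775.50 | 5237824.50
x̄ = 7364775.50 / 51813.00 = 142.14 cm
ȳ = 5237824.50 / 51813.00 = 101.09 cm

x̄ = 142.14 cm, ȳ = 101.09 cm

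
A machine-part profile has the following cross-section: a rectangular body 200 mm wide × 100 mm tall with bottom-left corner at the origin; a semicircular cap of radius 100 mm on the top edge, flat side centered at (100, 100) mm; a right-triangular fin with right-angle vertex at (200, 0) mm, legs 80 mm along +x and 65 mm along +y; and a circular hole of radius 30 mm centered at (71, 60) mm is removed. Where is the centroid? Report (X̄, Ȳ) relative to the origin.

rectangular body: A = 200 × 100 = 20000.00, centroid at (100.00, 50.00).
semicircular top: A = ½π·100² = 15707.96, centroid at (100.00, 142.44).
triangular fin: A = ½·80·65 = 2600.00, centroid at (226.67, 21.67).
hole: A = −π·30² = -2827.43, centroid at (71.00, 60.00).
ΣA = 35480.53 mm², ΣAX̄ = 3959381.89 mm³, ΣAȲ = 3124150.32 mm³.
X̄ = 3959381.89/35480.53 = 111.59 mm; Ȳ = 3124150.32/35480.53 = 88.05 mm.

X̄ = 111.59 mm, Ȳ = 88.05 mm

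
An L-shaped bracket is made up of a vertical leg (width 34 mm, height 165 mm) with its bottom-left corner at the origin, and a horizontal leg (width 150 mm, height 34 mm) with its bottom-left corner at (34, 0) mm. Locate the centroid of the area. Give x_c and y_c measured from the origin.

vertical leg: A = 34 × 165 = 5610.00, centroid at (17.00, 82.50).
horizontal leg: A = 150 × 34 = 5100.00, centroid at (109.00, 17.00).
ΣA = 10710.00 mm²
ΣAx_c = (5610.00)(17.00) + (5100.00)(109.00) = 651270.00 mm³
ΣAy_c = (5610.00)(82.50) + (5100.00)(17.00) = 549525.00 mm³
x_c = 651270.00 / 10710.00 = 60.81 mm
y_c = 549525.00 / 10710.00 = 51.31 mm

x_c = 60.81 mm, y_c = 51.31 mm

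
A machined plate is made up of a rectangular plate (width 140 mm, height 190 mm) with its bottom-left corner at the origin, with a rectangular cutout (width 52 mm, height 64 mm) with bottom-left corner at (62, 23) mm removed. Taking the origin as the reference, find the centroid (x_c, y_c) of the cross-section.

x_c = 67.43 mm, y_c = 100.72 mm

plate: A = 140 × 190 = 26600.00, centroid at (70.00, 95.00).
hole: A = −(52 × 64) = -3328.00, centroid at (88.00, 55.00).
ΣA = 23272.00 mm²
ΣAx_c = (26600.00)(70.00) + (-3328.00)(88.00) = 1569136.00 mm³
ΣAy_c = (26600.00)(95.00) + (-3328.00)(55.00) = 2343960.00 mm³
x_c = 1569136.00 / 23272.00 = 67.43 mm
y_c = 2343960.00 / 23272.00 = 100.72 mm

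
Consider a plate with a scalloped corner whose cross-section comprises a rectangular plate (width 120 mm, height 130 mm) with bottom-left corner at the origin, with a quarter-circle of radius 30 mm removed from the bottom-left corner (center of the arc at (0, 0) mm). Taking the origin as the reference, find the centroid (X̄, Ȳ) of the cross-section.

Part | A | x̄ᵢ | ȳᵢ | A·x̄ᵢ | A·ȳᵢ
plate | 15600.00 | 60.00 | 65.00 | 936000.00 | 1014000.00
removed quarter-circle | -706.86 | 12.73 | 12.73 | -9000.00 | -9000.00
Σ | 14893.14 |  |  | 927000.00 | 1005000.00
X̄ = 927000.00 / 14893.14 = 62.24 mm
Ȳ = 1005000.00 / 14893.14 = 67.48 mm

X̄ = 62.24 mm, Ȳ = 67.48 mm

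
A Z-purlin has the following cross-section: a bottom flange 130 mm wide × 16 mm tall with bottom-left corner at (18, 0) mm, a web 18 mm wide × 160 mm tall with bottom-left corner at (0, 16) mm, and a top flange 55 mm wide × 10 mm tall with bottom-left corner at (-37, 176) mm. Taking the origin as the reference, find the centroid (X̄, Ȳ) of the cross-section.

X̄ = 35.09 mm, Ȳ = 71.26 mm

bottom flange: A = 130 × 16 = 2080.00, centroid at (83.00, 8.00).
web: A = 18 × 160 = 2880.00, centroid at (9.00, 96.00).
top flange: A = 55 × 10 = 550.00, centroid at (-9.50, 181.00).
ΣA = 5510.00 mm²
ΣAX̄ = (2080.00)(83.00) + (2880.00)(9.00) + (550.00)(-9.50) = 193335.00 mm³
ΣAȲ = (2080.00)(8.00) + (2880.00)(96.00) + (550.00)(181.00) = 392670.00 mm³
X̄ = 193335.00 / 5510.00 = 35.09 mm
Ȳ = 392670.00 / 5510.00 = 71.26 mm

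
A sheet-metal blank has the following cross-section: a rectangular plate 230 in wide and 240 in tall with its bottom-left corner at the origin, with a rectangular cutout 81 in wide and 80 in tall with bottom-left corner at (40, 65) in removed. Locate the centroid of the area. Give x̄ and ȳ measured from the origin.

x̄ = 119.59 in, ȳ = 122.00 in

Part | A | x̄ᵢ | ȳᵢ | A·x̄ᵢ | A·ȳᵢ
plate | 55200.00 | 115.00 | 120.00 | 6348000.00 | 6624000.00
hole | -6480.00 | 80.50 | 105.00 | -521640.00 | -680400.00
Σ | 48720.00 |  |  | 5826360.00 | 5943600.00
x̄ = 5826360.00 / 48720.00 = 119.59 in
ȳ = 5943600.00 / 48720.00 = 122.00 in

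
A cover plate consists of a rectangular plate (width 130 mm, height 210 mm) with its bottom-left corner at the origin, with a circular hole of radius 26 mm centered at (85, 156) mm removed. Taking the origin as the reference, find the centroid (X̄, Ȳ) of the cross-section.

plate: A = 130 × 210 = 27300.00, centroid at (65.00, 105.00).
hole: A = −π·26² = -2123.72, centroid at (85.00, 156.00).
ΣA = 25176.28 mm²
ΣAX̄ = (27300.00)(65.00) + (-2123.72)(85.00) = 1593984.09 mm³
ΣAȲ = (27300.00)(105.00) + (-2123.72)(156.00) = 2535200.21 mm³
X̄ = 1593984.09 / 25176.28 = 63.31 mm
Ȳ = 2535200.21 / 25176.28 = 100.70 mm

X̄ = 63.31 mm, Ȳ = 100.70 mm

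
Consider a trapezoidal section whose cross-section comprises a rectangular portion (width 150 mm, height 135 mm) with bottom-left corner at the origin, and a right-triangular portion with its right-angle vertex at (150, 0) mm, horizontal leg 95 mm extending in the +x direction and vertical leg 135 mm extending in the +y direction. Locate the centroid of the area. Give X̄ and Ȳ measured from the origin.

Part | A | x̄ᵢ | ȳᵢ | A·x̄ᵢ | A·ȳᵢ
rectangular portion | 20250.00 | 75.00 | 67.50 | 1518750.00 | 1366875.00
triangular portion | 6412.50 | 181.67 | 45.00 | 1164937.50 | 288562.50
Σ | 26662.50 |  |  | 2683687.50 | 1655437.50
X̄ = 2683687.50 / 26662.50 = 100.65 mm
Ȳ = 1655437.50 / 26662.50 = 62.09 mm

X̄ = 100.65 mm, Ȳ = 62.09 mm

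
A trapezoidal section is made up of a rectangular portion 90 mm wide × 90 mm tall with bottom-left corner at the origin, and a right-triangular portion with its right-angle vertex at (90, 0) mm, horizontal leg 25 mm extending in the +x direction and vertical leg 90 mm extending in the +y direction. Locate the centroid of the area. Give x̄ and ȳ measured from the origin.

x̄ = 51.50 mm, ȳ = 43.17 mm

rectangular portion: A = 90 × 90 = 8100.00, centroid at (45.00, 45.00).
triangular portion: A = ½·25·90 = 1125.00, centroid at (98.33, 30.00).
ΣA = 9225.00 mm²
ΣAx̄ = (8100.00)(45.00) + (1125.00)(98.33) = 475125.00 mm³
ΣAȳ = (8100.00)(45.00) + (1125.00)(30.00) = 398250.00 mm³
x̄ = 475125.00 / 9225.00 = 51.50 mm
ȳ = 398250.00 / 9225.00 = 43.17 mm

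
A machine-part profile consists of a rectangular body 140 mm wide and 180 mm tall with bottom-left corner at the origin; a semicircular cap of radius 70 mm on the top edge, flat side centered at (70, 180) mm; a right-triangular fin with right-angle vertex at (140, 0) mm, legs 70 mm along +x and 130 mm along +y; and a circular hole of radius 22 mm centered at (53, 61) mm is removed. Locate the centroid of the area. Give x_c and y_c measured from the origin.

rectangular body: A = 140 × 180 = 25200.00, centroid at (70.00, 90.00).
semicircular top: A = ½π·70² = 7696.90, centroid at (70.00, 209.71).
triangular fin: A = ½·70·130 = 4550.00, centroid at (163.33, 43.33).
hole: A = −π·22² = -1520.53, centroid at (53.00, 61.00).
ΣA = 35926.37 mm², ΣAx_c = 2965361.67 mm³, ΣAy_c = 3986523.31 mm³.
x_c = 2965361.67/35926.37 = 82.54 mm; y_c = 3986523.31/35926.37 = 110.96 mm.

x_c = 82.54 mm, y_c = 110.96 mm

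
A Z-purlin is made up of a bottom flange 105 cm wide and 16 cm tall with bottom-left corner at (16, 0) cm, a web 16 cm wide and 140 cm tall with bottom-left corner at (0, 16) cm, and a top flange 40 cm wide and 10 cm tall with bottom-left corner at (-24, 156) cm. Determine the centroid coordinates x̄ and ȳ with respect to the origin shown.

x̄ = 30.42 cm, ȳ = 62.61 cm

bottom flange: A = 105 × 16 = 1680.00, centroid at (68.50, 8.00).
web: A = 16 × 140 = 2240.00, centroid at (8.00, 86.00).
top flange: A = 40 × 10 = 400.00, centroid at (-4.00, 161.00).
ΣA = 4320.00 cm²
ΣAx̄ = (1680.00)(68.50) + (2240.00)(8.00) + (400.00)(-4.00) = 131400.00 cm³
ΣAȳ = (1680.00)(8.00) + (2240.00)(86.00) + (400.00)(161.00) = 270480.00 cm³
x̄ = 131400.00 / 4320.00 = 30.42 cm
ȳ = 270480.00 / 4320.00 = 62.61 cm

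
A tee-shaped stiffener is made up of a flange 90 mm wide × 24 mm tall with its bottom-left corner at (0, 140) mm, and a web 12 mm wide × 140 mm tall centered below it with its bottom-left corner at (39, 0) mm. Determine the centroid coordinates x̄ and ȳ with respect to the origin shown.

x̄ = 45.00 mm, ȳ = 116.12 mm

Part | A | x̄ᵢ | ȳᵢ | A·x̄ᵢ | A·ȳᵢ
web | 1680.00 | 45.00 | 70.00 | 75600.00 | 117600.00
flange | 2160.00 | 45.00 | 152.00 | 97200.00 | 328320.00
Σ | 3840.00 |  |  | 172800.00 | 445920.00
x̄ = 172800.00 / 3840.00 = 45.00 mm
ȳ = 445920.00 / 3840.00 = 116.12 mm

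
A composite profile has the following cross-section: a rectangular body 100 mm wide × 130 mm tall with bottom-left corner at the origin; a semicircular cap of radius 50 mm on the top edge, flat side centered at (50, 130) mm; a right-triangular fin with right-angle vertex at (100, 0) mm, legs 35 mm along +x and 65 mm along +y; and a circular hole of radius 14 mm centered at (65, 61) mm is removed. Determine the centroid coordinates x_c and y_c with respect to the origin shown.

rectangular body: A = 100 × 130 = 13000.00, centroid at (50.00, 65.00).
semicircular top: A = ½π·50² = 3926.99, centroid at (50.00, 151.22).
triangular fin: A = ½·35·65 = 1137.50, centroid at (111.67, 21.67).
hole: A = −π·14² = -615.75, centroid at (65.00, 61.00).
ΣA = 17448.74 mm², ΣAx_c = 933346.48 mm³, ΣAy_c = 1425927.09 mm³.
x_c = 933346.48/17448.74 = 53.49 mm; y_c = 1425927.09/17448.74 = 81.72 mm.

x_c = 53.49 mm, y_c = 81.72 mm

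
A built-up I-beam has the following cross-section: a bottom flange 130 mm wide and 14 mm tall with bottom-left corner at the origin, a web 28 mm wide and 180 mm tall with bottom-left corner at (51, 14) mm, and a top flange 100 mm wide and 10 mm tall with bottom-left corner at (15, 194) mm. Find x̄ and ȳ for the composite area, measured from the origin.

x̄ = 65.00 mm, ȳ = 93.63 mm

Part | A | x̄ᵢ | ȳᵢ | A·x̄ᵢ | A·ȳᵢ
bottom flange | 1820.00 | 65.00 | 7.00 | 118300.00 | 12740.00
web | 5040.00 | 65.00 | 104.00 | 327600.00 | 524160.00
top flange | 1000.00 | 65.00 | 199.00 | 65000.00 | 199000.00
Σ | 7860.00 |  |  | 510900.00 | 735900.00
x̄ = 510900.00 / 7860.00 = 65.00 mm
ȳ = 735900.00 / 7860.00 = 93.63 mm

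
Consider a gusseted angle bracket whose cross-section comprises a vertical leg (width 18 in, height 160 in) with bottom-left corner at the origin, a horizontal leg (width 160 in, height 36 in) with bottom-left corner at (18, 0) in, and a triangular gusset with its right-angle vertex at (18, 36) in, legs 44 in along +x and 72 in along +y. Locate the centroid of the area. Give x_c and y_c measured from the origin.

vertical leg: A = 18 × 160 = 2880.00, centroid at (9.00, 80.00).
horizontal leg: A = 160 × 36 = 5760.00, centroid at (98.00, 18.00).
gusset: A = ½·44·72 = 1584.00, centroid at (32.67, 60.00).
ΣA = 10224.00 in²
ΣAx_c = (2880.00)(9.00) + (5760.00)(98.00) + (1584.00)(32.67) = 642144.00 in³
ΣAy_c = (2880.00)(80.00) + (5760.00)(18.00) + (1584.00)(60.00) = 429120.00 in³
x_c = 642144.00 / 10224.00 = 62.81 in
y_c = 429120.00 / 10224.00 = 41.97 in

x_c = 62.81 in, y_c = 41.97 in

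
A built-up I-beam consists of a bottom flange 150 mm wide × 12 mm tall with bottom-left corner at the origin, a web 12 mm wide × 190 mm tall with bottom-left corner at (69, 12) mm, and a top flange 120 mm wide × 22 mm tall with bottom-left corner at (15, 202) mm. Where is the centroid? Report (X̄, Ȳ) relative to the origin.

X̄ = 75.00 mm, Ȳ = 121.59 mm

bottom flange: A = 150 × 12 = 1800.00, centroid at (75.00, 6.00).
web: A = 12 × 190 = 2280.00, centroid at (75.00, 107.00).
top flange: A = 120 × 22 = 2640.00, centroid at (75.00, 213.00).
ΣA = 6720.00 mm², ΣAX̄ = 504000.00 mm³, ΣAȲ = 817080.00 mm³.
X̄ = 504000.00/6720.00 = 75.00 mm; Ȳ = 817080.00/6720.00 = 121.59 mm.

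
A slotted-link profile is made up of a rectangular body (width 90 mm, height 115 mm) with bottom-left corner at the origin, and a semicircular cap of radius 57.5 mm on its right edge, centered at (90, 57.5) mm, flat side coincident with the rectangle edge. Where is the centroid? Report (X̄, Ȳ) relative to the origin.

rectangular body: A = 90 × 115 = 10350.00, centroid at (45.00, 57.50).
semicircular end: A = ½π·57.5² = 5193.45, centroid at (114.40, 57.50).
ΣA = 15543.45 mm², ΣAX̄ = 1059899.67 mm³, ΣAȲ = 893748.11 mm³.
X̄ = 1059899.67/15543.45 = 68.19 mm; Ȳ = 893748.11/15543.45 = 57.50 mm.

X̄ = 68.19 mm, Ȳ = 57.50 mm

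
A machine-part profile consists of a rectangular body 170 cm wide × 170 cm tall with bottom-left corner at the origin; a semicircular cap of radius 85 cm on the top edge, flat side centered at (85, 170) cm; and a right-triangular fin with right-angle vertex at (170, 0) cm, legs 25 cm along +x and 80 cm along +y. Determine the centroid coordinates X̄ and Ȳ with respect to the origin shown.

rectangular body: A = 170 × 170 = 28900.00, centroid at (85.00, 85.00).
semicircular top: A = ½π·85² = 11349.00, centroid at (85.00, 206.08).
triangular fin: A = ½·25·80 = 1000.00, centroid at (178.33, 26.67).
ΣA = 41249.00 cm²
ΣAX̄ = (28900.00)(85.00) + (11349.00)(85.00) + (1000.00)(178.33) = 3599498.63 cm³
ΣAȲ = (28900.00)(85.00) + (11349.00)(206.08) + (1000.00)(26.67) = 4821913.92 cm³
X̄ = 3599498.63 / 41249.00 = 87.26 cm
Ȳ = 4821913.92 / 41249.00 = 116.90 cm

X̄ = 87.26 cm, Ȳ = 116.90 cm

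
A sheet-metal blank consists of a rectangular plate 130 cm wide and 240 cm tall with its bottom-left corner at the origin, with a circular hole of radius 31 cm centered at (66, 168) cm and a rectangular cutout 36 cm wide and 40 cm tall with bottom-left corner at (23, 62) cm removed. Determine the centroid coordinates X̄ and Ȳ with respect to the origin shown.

X̄ = 66.18 cm, Ȳ = 116.63 cm

plate: A = 130 × 240 = 31200.00, centroid at (65.00, 120.00).
hole 1: A = −π·31² = -3019.07, centroid at (66.00, 168.00).
hole 2: A = −(36 × 40) = -1440.00, centroid at (41.00, 82.00).
ΣA = 26740.93 cm²
ΣAX̄ = (31200.00)(65.00) + (-3019.07)(66.00) + (-1440.00)(41.00) = 1769701.34 cm³
ΣAȲ = (31200.00)(120.00) + (-3019.07)(168.00) + (-1440.00)(82.00) = 3118716.15 cm³
X̄ = 1769701.34 / 26740.93 = 66.18 cm
Ȳ = 3118716.15 / 26740.93 = 116.63 cm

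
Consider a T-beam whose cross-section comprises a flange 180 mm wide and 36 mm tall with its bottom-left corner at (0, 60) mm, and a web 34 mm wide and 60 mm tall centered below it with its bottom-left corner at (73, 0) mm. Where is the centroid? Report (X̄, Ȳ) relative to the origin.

Part | A | x̄ᵢ | ȳᵢ | A·x̄ᵢ | A·ȳᵢ
web | 2040.00 | 90.00 | 30.00 | 183600.00 | 61200.00
flange | 6480.00 | 90.00 | 78.00 | 583200.00 | 505440.00
Σ | 8520.00 |  |  | 766800.00 | 566640.00
X̄ = 766800.00 / 8520.00 = 90.00 mm
Ȳ = 566640.00 / 8520.00 = 66.51 mm

X̄ = 90.00 mm, Ȳ = 66.51 mm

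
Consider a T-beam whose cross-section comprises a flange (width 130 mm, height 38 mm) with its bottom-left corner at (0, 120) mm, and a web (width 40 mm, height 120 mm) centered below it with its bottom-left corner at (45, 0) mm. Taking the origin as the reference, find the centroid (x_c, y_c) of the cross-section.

web: A = 40 × 120 = 4800.00, centroid at (65.00, 60.00).
flange: A = 130 × 38 = 4940.00, centroid at (65.00, 139.00).
ΣA = 9740.00 mm²
ΣAx_c = (4800.00)(65.00) + (4940.00)(65.00) = 633100.00 mm³
ΣAy_c = (4800.00)(60.00) + (4940.00)(139.00) = 974660.00 mm³
x_c = 633100.00 / 9740.00 = 65.00 mm
y_c = 974660.00 / 9740.00 = 100.07 mm

x_c = 65.00 mm, y_c = 100.07 mm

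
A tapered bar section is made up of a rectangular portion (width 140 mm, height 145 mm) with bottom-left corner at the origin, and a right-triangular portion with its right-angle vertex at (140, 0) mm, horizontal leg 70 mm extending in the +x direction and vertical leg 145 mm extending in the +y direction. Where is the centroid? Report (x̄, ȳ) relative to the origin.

x̄ = 88.67 mm, ȳ = 67.67 mm

rectangular portion: A = 140 × 145 = 20300.00, centroid at (70.00, 72.50).
triangular portion: A = ½·70·145 = 5075.00, centroid at (163.33, 48.33).
ΣA = 25375.00 mm²
ΣAx̄ = (20300.00)(70.00) + (5075.00)(163.33) = 2249916.67 mm³
ΣAȳ = (20300.00)(72.50) + (5075.00)(48.33) = 1717041.67 mm³
x̄ = 2249916.67 / 25375.00 = 88.67 mm
ȳ = 1717041.67 / 25375.00 = 67.67 mm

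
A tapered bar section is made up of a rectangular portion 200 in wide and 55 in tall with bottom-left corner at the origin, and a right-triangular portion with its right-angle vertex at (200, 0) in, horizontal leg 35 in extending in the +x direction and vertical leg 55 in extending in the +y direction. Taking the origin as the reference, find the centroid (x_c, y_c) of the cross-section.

x_c = 108.98 in, y_c = 26.76 in

rectangular portion: A = 200 × 55 = 11000.00, centroid at (100.00, 27.50).
triangular portion: A = ½·35·55 = 962.50, centroid at (211.67, 18.33).
ΣA = 11962.50 in², ΣAx_c = 1303729.17 in³, ΣAy_c = 320145.83 in³.
x_c = 1303729.17/11962.50 = 108.98 in; y_c = 320145.83/11962.50 = 26.76 in.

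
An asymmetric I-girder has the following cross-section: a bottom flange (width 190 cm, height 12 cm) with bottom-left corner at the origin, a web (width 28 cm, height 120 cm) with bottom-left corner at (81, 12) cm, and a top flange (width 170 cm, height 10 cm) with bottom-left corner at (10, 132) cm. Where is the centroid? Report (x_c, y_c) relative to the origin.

bottom flange: A = 190 × 12 = 2280.00, centroid at (95.00, 6.00).
web: A = 28 × 120 = 3360.00, centroid at (95.00, 72.00).
top flange: A = 170 × 10 = 1700.00, centroid at (95.00, 137.00).
ΣA = 7340.00 cm²
ΣAx_c = (2280.00)(95.00) + (3360.00)(95.00) + (1700.00)(95.00) = 697300.00 cm³
ΣAy_c = (2280.00)(6.00) + (3360.00)(72.00) + (1700.00)(137.00) = 488500.00 cm³
x_c = 697300.00 / 7340.00 = 95.00 cm
y_c = 488500.00 / 7340.00 = 66.55 cm

x_c = 95.00 cm, y_c = 66.55 cm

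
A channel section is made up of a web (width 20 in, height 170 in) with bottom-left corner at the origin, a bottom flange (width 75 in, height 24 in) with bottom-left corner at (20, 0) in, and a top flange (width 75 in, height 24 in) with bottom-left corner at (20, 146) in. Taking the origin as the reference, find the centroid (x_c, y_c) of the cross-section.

Part | A | x̄ᵢ | ȳᵢ | A·x̄ᵢ | A·ȳᵢ
web | 3400.00 | 10.00 | 85.00 | 34000.00 | 289000.00
bottom flange | 1800.00 | 57.50 | 12.00 | 103500.00 | 21600.00
top flange | 1800.00 | 57.50 | 158.00 | 103500.00 | 284400.00
Σ | 7000.00 |  |  | 241000.00 | 595000.00
x_c = 241000.00 / 7000.00 = 34.43 in
y_c = 595000.00 / 7000.00 = 85.00 in

x_c = 34.43 in, y_c = 85.00 in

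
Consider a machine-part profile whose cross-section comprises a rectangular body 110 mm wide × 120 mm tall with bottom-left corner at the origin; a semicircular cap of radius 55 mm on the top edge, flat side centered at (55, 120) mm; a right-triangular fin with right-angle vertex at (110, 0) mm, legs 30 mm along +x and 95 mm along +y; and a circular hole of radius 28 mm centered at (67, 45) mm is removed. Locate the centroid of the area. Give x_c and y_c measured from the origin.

rectangular body: A = 110 × 120 = 13200.00, centroid at (55.00, 60.00).
semicircular top: A = ½π·55² = 4751.66, centroid at (55.00, 143.34).
triangular fin: A = ½·30·95 = 1425.00, centroid at (120.00, 31.67).
hole: A = −π·28² = -2463.01, centroid at (67.00, 45.00).
ΣA = 16913.65 mm²
ΣAx_c = (13200.00)(55.00) + (4751.66)(55.00) + (1425.00)(120.00) + (-2463.01)(67.00) = 993319.66 mm³
ΣAy_c = (13200.00)(60.00) + (4751.66)(143.34) + (1425.00)(31.67) + (-2463.01)(45.00) = 1407405.34 mm³
x_c = 993319.66 / 16913.65 = 58.73 mm
y_c = 1407405.34 / 16913.65 = 83.21 mm

x_c = 58.73 mm, y_c = 83.21 mm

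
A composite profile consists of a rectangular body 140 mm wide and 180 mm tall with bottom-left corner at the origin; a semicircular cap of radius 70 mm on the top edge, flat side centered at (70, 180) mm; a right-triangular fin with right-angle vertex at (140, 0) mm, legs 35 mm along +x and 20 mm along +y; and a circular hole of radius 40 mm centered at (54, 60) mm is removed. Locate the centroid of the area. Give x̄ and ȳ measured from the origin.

Part | A | x̄ᵢ | ȳᵢ | A·x̄ᵢ | A·ȳᵢ
rectangular body | 25200.00 | 70.00 | 90.00 | 1764000.00 | 2268000.00
semicircular top | 7696.90 | 70.00 | 209.71 | 538783.14 | 1614109.03
triangular fin | 350.00 | 151.67 | 6.67 | 53083.33 | 2333.33
hole | -5026.55 | 54.00 | 60.00 | -271433.61 | -301592.89
Σ | 28220.35 |  |  | 2084432.87 | 3582849.47
x̄ = 2084432.87 / 28220.35 = 73.86 mm
ȳ = 3582849.47 / 28220.35 = 126.96 mm

x̄ = 73.86 mm, ȳ = 126.96 mm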